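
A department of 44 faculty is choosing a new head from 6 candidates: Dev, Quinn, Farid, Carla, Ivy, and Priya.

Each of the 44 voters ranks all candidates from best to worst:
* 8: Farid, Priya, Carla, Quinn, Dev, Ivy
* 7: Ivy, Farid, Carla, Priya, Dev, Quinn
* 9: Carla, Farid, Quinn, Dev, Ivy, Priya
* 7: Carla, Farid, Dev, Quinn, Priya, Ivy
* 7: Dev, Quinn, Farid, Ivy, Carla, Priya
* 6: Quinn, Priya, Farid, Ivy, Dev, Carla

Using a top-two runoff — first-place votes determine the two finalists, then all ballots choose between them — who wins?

Round 1 first-place votes: Dev 7, Quinn 6, Farid 8, Carla 16, Ivy 7, Priya 0. Carla and Farid advance.
Runoff: Carla is ranked above Farid on 16 ballots, Farid above Carla on 28.

Farid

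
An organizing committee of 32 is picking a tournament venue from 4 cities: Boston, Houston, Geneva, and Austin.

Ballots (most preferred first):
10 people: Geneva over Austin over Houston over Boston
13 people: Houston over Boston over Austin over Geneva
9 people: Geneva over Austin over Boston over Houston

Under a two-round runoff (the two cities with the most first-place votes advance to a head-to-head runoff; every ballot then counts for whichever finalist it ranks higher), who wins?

Geneva

Round 1 first-place votes: Boston 0, Houston 13, Geneva 19, Austin 0. Geneva and Houston advance.
Runoff: Geneva is ranked above Houston on 19 ballots, Houston above Geneva on 13.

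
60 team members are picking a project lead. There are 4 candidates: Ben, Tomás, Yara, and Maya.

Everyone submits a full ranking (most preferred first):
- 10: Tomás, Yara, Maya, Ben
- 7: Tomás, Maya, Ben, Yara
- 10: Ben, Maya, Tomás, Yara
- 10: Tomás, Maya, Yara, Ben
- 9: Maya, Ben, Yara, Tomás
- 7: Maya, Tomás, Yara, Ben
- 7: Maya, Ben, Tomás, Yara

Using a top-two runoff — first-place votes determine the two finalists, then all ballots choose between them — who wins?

Maya

Round 1 first-place votes: Ben 10, Tomás 27, Yara 0, Maya 23. Tomás and Maya advance.
Runoff: Tomás is ranked above Maya on 27 ballots, Maya above Tomás on 33.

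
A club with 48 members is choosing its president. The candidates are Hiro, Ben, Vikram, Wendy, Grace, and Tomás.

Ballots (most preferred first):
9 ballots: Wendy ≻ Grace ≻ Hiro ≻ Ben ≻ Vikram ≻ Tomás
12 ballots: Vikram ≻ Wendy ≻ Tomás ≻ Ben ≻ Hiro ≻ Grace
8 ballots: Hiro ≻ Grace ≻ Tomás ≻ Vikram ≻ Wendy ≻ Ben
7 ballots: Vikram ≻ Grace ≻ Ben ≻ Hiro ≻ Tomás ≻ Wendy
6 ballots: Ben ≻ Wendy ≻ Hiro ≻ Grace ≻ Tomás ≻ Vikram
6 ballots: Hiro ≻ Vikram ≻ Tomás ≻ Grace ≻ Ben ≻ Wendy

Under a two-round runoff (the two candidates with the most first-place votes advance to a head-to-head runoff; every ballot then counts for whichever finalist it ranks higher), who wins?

Round 1 first-place votes: Hiro 14, Ben 6, Vikram 19, Wendy 9, Grace 0, Tomás 0. Vikram and Hiro advance.
Runoff: Vikram is ranked above Hiro on 19 ballots, Hiro above Vikram on 29.

Hiro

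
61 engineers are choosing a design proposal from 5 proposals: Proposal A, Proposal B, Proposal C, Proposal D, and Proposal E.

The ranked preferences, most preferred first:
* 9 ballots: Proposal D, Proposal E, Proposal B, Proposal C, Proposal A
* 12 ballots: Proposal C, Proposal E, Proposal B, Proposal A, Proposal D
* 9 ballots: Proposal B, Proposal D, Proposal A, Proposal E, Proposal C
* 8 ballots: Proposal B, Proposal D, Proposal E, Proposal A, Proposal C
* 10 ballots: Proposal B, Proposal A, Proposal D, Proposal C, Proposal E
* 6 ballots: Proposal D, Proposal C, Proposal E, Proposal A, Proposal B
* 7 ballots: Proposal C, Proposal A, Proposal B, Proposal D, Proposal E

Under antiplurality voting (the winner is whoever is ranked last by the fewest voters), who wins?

Last-place votes: Proposal A 9, Proposal B 6, Proposal C 17, Proposal D 12, Proposal E 17.

Proposal B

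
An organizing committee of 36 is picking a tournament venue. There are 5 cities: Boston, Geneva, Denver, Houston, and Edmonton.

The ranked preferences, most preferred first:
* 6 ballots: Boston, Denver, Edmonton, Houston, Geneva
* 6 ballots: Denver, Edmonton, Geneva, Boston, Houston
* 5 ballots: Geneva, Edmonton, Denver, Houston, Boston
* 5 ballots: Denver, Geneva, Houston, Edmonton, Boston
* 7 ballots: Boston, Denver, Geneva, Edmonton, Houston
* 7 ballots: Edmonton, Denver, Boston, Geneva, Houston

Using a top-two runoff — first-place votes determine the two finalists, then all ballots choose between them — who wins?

Round 1 first-place votes: Boston 13, Geneva 5, Denver 11, Houston 0, Edmonton 7. Boston and Denver advance.
Runoff: Boston is ranked above Denver on 13 ballots, Denver above Boston on 23.

Denver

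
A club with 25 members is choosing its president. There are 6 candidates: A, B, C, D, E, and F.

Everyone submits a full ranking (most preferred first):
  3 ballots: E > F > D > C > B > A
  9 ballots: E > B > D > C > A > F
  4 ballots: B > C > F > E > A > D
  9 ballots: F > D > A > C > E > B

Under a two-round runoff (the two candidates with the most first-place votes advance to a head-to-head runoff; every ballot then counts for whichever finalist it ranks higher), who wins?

F

Round 1 first-place votes: A 0, B 4, C 0, D 0, E 12, F 9. E and F advance.
Runoff: E is ranked above F on 12 ballots, F above E on 13.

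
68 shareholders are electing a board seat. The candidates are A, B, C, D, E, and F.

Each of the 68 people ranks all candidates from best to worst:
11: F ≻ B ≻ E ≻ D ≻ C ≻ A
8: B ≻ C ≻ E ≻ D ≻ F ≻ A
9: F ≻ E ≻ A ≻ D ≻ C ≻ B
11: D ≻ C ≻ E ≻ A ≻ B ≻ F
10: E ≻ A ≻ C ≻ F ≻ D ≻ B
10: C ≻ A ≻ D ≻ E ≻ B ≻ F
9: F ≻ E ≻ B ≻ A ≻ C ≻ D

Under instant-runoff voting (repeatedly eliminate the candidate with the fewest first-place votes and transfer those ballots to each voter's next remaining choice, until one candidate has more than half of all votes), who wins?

Round 1: A 0, B 8, C 10, D 11, E 10, F 29. A eliminated.
Round 2: B 8, C 10, D 11, E 10, F 29. B eliminated.
Round 3: C 18, D 11, E 10, F 29. E eliminated.
Round 4: C 28, D 11, F 29. D eliminated.
Round 5: C 39, F 29. C has a majority (≥35).

C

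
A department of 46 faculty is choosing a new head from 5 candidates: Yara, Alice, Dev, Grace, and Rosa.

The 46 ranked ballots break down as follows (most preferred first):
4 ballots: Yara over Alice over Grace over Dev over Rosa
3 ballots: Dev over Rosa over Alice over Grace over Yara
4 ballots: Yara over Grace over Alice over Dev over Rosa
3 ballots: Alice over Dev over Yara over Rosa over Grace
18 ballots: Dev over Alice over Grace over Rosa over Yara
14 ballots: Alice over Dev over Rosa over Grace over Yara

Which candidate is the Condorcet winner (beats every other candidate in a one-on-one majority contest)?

Alice vs Yara: 38–8
Alice vs Dev: 25–21
Alice vs Grace: 42–4
Alice vs Rosa: 43–3
Alice beats every other candidate.

Alice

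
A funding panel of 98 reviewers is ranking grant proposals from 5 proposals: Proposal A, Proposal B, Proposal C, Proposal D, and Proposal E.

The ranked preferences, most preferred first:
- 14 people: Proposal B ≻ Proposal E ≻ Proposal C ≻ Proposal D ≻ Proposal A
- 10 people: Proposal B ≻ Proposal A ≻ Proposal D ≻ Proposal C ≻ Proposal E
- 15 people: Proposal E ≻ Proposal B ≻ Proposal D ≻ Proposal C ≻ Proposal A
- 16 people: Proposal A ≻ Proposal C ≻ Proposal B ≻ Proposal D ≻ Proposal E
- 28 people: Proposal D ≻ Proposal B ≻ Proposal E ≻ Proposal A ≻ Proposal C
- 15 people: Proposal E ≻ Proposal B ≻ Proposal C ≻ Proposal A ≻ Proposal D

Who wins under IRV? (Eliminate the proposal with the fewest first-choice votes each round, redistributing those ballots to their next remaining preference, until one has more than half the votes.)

Proposal B

Round 1: Proposal A 16, Proposal B 24, Proposal C 0, Proposal D 28, Proposal E 30. Proposal C eliminated.
Round 2: Proposal A 16, Proposal B 24, Proposal D 28, Proposal E 30. Proposal A eliminated.
Round 3: Proposal B 40, Proposal D 28, Proposal E 30. Proposal D eliminated.
Round 4: Proposal B 68, Proposal E 30. Proposal B has a majority (≥50).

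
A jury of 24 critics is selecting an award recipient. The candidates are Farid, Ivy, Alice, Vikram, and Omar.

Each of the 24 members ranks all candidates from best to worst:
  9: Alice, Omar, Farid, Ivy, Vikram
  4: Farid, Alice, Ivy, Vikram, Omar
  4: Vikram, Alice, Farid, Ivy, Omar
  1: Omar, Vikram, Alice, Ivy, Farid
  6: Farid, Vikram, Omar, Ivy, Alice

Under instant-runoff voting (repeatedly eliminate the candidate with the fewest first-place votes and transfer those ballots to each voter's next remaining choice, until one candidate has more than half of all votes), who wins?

Round 1: Farid 10, Ivy 0, Alice 9, Vikram 4, Omar 1. Ivy eliminated.
Round 2: Farid 10, Alice 9, Vikram 4, Omar 1. Omar eliminated.
Round 3: Farid 10, Alice 9, Vikram 5. Vikram eliminated.
Round 4: Farid 10, Alice 14. Alice has a majority (≥13).

Alice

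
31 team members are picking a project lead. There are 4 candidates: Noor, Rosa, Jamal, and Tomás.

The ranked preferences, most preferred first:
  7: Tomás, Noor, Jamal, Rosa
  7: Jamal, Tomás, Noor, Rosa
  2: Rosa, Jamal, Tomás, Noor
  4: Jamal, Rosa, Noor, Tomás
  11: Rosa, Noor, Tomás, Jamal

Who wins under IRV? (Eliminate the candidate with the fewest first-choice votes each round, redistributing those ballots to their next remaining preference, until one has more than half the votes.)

Jamal

Round 1: Noor 0, Rosa 13, Jamal 11, Tomás 7. Noor eliminated.
Round 2: Rosa 13, Jamal 11, Tomás 7. Tomás eliminated.
Round 3: Rosa 13, Jamal 18. Jamal has a majority (≥16).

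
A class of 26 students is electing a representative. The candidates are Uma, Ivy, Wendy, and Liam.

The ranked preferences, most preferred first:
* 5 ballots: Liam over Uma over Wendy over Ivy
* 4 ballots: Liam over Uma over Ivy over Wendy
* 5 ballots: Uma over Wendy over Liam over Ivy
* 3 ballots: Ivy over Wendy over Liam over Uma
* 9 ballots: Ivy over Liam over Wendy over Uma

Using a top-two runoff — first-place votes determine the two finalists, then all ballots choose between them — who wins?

Round 1 first-place votes: Uma 5, Ivy 12, Wendy 0, Liam 9. Ivy and Liam advance.
Runoff: Ivy is ranked above Liam on 12 ballots, Liam above Ivy on 14.

Liam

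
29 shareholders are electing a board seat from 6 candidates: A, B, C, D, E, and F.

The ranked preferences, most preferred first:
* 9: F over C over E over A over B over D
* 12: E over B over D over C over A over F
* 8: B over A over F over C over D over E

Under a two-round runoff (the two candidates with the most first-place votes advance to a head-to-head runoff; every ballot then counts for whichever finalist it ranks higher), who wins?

F

Round 1 first-place votes: A 0, B 8, C 0, D 0, E 12, F 9. E and F advance.
Runoff: E is ranked above F on 12 ballots, F above E on 17.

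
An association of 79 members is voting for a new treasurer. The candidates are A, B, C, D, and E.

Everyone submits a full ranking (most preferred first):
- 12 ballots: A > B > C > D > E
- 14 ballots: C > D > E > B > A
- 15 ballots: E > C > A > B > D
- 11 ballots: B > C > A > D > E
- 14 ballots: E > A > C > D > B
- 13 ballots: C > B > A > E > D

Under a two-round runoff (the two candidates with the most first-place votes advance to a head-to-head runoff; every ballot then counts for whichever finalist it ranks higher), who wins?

C

Round 1 first-place votes: A 12, B 11, C 27, D 0, E 29. E and C advance.
Runoff: E is ranked above C on 29 ballots, C above E on 50.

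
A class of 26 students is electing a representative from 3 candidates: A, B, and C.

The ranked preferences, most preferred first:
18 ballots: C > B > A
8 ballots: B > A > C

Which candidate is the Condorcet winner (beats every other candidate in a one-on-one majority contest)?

C

C vs A: 18–8
C vs B: 18–8
C beats every other candidate.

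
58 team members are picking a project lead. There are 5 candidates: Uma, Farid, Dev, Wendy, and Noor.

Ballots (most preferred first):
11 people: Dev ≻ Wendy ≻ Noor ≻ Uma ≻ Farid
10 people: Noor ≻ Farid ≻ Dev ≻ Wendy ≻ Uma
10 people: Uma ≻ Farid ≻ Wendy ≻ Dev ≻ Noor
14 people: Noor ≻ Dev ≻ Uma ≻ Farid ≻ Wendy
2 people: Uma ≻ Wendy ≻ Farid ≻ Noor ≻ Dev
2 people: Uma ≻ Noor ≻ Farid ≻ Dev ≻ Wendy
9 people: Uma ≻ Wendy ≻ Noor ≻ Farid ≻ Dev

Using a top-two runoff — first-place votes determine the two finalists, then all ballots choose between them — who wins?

Noor

Round 1 first-place votes: Uma 23, Farid 0, Dev 11, Wendy 0, Noor 24. Noor and Uma advance.
Runoff: Noor is ranked above Uma on 35 ballots, Uma above Noor on 23.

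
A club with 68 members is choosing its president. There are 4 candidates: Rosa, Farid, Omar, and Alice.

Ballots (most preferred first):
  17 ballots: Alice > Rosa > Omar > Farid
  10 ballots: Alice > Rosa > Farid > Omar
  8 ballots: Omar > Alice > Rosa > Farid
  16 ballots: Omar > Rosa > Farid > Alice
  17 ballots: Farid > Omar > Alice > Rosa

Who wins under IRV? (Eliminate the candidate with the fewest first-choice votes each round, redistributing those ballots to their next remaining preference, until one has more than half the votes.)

Omar

Round 1: Rosa 0, Farid 17, Omar 24, Alice 27. Rosa eliminated.
Round 2: Farid 17, Omar 24, Alice 27. Farid eliminated.
Round 3: Omar 41, Alice 27. Omar has a majority (≥35).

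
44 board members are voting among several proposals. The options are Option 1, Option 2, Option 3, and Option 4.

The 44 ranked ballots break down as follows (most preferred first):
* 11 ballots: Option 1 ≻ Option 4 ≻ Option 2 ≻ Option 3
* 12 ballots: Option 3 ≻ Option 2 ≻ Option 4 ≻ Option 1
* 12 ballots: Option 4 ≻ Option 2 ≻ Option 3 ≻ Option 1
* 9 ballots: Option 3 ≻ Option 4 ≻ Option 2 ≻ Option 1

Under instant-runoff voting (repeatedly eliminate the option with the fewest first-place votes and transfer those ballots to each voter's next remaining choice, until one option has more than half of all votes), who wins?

Round 1: Option 1 11, Option 2 0, Option 3 21, Option 4 12. Option 2 eliminated.
Round 2: Option 1 11, Option 3 21, Option 4 12. Option 1 eliminated.
Round 3: Option 3 21, Option 4 23. Option 4 has a majority (≥23).

Option 4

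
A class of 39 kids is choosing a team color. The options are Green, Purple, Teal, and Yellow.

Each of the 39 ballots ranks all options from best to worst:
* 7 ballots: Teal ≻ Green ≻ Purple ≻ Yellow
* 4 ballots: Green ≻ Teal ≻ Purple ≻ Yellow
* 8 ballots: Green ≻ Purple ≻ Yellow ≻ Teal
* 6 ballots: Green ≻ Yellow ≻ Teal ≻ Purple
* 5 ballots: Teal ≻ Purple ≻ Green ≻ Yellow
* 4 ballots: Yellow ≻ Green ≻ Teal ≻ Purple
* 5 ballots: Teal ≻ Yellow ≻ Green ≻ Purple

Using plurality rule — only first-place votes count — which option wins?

Green

First-place votes: Green 18, Purple 0, Teal 17, Yellow 4.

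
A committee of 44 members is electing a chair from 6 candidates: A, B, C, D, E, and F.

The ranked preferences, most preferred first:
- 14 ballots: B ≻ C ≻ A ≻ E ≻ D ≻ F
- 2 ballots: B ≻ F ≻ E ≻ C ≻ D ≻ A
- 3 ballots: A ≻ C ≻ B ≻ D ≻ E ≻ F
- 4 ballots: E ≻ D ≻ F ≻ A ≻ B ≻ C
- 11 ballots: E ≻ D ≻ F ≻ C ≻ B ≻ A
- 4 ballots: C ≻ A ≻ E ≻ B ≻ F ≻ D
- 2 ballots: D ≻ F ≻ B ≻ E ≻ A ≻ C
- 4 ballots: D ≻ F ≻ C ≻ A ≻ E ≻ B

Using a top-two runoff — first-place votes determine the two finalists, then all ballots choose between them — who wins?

Round 1 first-place votes: A 3, B 16, C 4, D 6, E 15, F 0. B and E advance.
Runoff: B is ranked above E on 21 ballots, E above B on 23.

E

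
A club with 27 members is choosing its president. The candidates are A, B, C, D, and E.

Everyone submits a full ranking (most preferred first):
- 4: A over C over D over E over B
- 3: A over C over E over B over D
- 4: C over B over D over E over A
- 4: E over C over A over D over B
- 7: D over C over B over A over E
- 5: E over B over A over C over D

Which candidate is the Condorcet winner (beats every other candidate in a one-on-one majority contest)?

C vs A: 15–12
C vs B: 22–5
C vs D: 20–7
C vs E: 18–9
C beats every other candidate.

C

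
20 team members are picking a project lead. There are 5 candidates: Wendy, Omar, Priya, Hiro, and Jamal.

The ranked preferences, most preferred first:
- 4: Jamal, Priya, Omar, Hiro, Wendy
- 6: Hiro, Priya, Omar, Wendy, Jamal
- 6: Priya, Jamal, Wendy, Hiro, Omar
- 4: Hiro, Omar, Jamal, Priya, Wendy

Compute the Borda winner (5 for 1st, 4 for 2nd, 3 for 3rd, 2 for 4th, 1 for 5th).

Wendy: 4×1 + 6×2 + 6×3 + 4×1 = 38
Omar: 4×3 + 6×3 + 6×1 + 4×4 = 52
Priya: 4×4 + 6×4 + 6×5 + 4×2 = 78
Hiro: 4×2 + 6×5 + 6×2 + 4×5 = 70
Jamal: 4×5 + 6×1 + 6×4 + 4×3 = 62

Priya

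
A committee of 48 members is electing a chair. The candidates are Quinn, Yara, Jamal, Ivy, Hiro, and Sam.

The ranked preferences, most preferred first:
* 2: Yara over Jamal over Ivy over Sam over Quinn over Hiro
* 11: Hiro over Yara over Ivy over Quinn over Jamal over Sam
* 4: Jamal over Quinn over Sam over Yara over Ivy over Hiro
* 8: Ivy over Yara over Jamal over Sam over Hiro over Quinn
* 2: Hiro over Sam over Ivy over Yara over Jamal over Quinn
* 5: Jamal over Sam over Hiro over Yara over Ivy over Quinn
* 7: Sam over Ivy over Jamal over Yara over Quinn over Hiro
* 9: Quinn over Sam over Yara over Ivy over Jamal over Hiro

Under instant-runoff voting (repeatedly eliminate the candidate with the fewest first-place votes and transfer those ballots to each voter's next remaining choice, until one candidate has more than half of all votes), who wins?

Round 1: Quinn 9, Yara 2, Jamal 9, Ivy 8, Hiro 13, Sam 7. Yara eliminated.
Round 2: Quinn 9, Jamal 11, Ivy 8, Hiro 13, Sam 7. Sam eliminated.
Round 3: Quinn 9, Jamal 11, Ivy 15, Hiro 13. Quinn eliminated.
Round 4: Jamal 11, Ivy 24, Hiro 13. Jamal eliminated.
Round 5: Ivy 30, Hiro 18. Ivy has a majority (≥25).

Ivy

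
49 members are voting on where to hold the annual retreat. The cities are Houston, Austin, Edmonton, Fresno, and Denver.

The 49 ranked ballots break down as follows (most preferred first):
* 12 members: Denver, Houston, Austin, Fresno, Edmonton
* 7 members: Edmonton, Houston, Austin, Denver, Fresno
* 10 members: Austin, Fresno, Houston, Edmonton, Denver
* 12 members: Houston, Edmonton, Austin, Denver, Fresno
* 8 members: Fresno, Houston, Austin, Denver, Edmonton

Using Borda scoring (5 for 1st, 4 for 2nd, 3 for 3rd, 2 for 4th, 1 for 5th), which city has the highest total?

Houston

Houston: 12×4 + 7×4 + 10×3 + 12×5 + 8×4 = 198
Austin: 12×3 + 7×3 + 10×5 + 12×3 + 8×3 = 167
Edmonton: 12×1 + 7×5 + 10×2 + 12×4 + 8×1 = 123
Fresno: 12×2 + 7×1 + 10×4 + 12×1 + 8×5 = 123
Denver: 12×5 + 7×2 + 10×1 + 12×2 + 8×2 = 124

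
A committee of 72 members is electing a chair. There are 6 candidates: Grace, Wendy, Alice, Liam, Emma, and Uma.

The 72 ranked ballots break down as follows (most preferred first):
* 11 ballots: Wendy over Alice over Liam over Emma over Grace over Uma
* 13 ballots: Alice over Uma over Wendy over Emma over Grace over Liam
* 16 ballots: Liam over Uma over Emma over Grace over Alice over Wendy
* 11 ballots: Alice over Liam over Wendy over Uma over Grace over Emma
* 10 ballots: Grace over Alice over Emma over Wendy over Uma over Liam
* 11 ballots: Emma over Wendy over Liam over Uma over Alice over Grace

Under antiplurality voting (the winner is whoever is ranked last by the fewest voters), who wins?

Last-place votes: Grace 11, Wendy 16, Alice 0, Liam 23, Emma 11, Uma 11.

Alice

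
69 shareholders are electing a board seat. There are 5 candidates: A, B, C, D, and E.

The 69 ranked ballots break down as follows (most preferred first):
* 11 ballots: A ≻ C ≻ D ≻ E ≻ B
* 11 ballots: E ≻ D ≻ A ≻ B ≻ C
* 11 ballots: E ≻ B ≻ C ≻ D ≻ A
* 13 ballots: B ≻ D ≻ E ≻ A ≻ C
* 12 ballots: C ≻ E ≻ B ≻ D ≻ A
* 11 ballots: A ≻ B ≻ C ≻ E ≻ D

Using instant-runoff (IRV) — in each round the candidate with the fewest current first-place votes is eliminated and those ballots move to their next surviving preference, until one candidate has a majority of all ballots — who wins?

E

Round 1: A 22, B 13, C 12, D 0, E 22. D eliminated.
Round 2: A 22, B 13, C 12, E 22. C eliminated.
Round 3: A 22, B 13, E 34. B eliminated.
Round 4: A 22, E 47. E has a majority (≥35).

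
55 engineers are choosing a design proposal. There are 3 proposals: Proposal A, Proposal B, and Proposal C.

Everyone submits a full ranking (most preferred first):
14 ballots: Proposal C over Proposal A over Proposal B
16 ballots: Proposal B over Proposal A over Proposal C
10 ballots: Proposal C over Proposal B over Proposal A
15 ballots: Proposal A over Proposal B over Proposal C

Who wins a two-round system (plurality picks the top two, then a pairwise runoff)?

Proposal B

Round 1 first-place votes: Proposal A 15, Proposal B 16, Proposal C 24. Proposal C and Proposal B advance.
Runoff: Proposal C is ranked above Proposal B on 24 ballots, Proposal B above Proposal C on 31.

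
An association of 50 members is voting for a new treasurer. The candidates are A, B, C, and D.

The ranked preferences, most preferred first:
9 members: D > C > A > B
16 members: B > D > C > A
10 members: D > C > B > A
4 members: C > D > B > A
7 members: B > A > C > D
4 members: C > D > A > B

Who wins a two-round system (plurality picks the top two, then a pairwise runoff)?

Round 1 first-place votes: A 0, B 23, C 8, D 19. B and D advance.
Runoff: B is ranked above D on 23 ballots, D above B on 27.

D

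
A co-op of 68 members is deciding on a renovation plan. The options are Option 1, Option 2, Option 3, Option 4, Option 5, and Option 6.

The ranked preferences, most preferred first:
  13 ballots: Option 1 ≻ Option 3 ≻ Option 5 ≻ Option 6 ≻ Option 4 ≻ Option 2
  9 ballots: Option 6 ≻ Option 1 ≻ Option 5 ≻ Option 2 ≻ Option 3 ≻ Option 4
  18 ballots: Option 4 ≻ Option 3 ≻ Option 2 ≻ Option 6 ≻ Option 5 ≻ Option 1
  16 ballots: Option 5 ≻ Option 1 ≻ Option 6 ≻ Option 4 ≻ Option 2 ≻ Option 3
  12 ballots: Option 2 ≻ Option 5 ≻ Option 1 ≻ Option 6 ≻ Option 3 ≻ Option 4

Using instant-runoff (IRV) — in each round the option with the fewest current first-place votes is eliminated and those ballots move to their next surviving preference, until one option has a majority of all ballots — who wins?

Option 5

Round 1: Option 1 13, Option 2 12, Option 3 0, Option 4 18, Option 5 16, Option 6 9. Option 3 eliminated.
Round 2: Option 1 13, Option 2 12, Option 4 18, Option 5 16, Option 6 9. Option 6 eliminated.
Round 3: Option 1 22, Option 2 12, Option 4 18, Option 5 16. Option 2 eliminated.
Round 4: Option 1 22, Option 4 18, Option 5 28. Option 4 eliminated.
Round 5: Option 1 22, Option 5 46. Option 5 has a majority (≥35).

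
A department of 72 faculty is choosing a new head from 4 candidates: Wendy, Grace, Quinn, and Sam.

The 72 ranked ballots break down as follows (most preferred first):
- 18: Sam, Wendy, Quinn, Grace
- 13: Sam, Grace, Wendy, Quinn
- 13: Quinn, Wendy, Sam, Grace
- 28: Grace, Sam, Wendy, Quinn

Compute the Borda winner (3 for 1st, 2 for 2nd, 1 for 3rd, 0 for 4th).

Sam

Wendy: 18×2 + 13×1 + 13×2 + 28×1 = 103
Grace: 18×0 + 13×2 + 13×0 + 28×3 = 110
Quinn: 18×1 + 13×0 + 13×3 + 28×0 = 57
Sam: 18×3 + 13×3 + 13×1 + 28×2 = 162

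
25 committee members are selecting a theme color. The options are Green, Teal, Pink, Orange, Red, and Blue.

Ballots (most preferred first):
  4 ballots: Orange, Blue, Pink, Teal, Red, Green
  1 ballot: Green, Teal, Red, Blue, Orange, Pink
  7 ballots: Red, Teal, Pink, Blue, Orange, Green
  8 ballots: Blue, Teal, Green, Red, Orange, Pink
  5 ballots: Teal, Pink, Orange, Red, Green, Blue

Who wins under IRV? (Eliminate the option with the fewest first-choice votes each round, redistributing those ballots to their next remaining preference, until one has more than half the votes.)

Red

Round 1: Green 1, Teal 5, Pink 0, Orange 4, Red 7, Blue 8. Pink eliminated.
Round 2: Green 1, Teal 5, Orange 4, Red 7, Blue 8. Green eliminated.
Round 3: Teal 6, Orange 4, Red 7, Blue 8. Orange eliminated.
Round 4: Teal 6, Red 7, Blue 12. Teal eliminated.
Round 5: Red 13, Blue 12. Red has a majority (≥13).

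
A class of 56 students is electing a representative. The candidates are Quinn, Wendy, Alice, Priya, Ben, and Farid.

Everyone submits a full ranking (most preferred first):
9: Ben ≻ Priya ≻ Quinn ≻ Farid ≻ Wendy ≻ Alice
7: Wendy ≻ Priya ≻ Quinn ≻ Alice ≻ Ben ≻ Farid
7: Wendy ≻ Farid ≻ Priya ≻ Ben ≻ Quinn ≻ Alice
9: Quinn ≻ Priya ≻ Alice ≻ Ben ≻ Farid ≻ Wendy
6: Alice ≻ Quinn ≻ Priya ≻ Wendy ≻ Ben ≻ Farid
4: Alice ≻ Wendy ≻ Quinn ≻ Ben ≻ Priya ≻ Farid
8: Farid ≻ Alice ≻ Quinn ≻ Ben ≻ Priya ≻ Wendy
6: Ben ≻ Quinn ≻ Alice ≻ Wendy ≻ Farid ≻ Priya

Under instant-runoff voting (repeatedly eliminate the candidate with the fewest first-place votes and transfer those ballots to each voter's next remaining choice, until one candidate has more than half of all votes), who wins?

Round 1: Quinn 9, Wendy 14, Alice 10, Priya 0, Ben 15, Farid 8. Priya eliminated.
Round 2: Quinn 9, Wendy 14, Alice 10, Ben 15, Farid 8. Farid eliminated.
Round 3: Quinn 9, Wendy 14, Alice 18, Ben 15. Quinn eliminated.
Round 4: Wendy 14, Alice 27, Ben 15. Wendy eliminated.
Round 5: Alice 34, Ben 22. Alice has a majority (≥29).

Alice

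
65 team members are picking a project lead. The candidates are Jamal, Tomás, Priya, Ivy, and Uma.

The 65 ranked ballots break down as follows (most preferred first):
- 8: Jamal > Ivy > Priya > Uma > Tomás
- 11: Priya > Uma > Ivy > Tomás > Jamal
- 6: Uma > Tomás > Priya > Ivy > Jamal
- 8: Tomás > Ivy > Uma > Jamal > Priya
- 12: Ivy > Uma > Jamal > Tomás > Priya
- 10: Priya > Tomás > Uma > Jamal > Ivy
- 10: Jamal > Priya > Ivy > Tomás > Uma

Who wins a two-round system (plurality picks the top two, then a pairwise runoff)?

Round 1 first-place votes: Jamal 18, Tomás 8, Priya 21, Ivy 12, Uma 6. Priya and Jamal advance.
Runoff: Priya is ranked above Jamal on 27 ballots, Jamal above Priya on 38.

Jamal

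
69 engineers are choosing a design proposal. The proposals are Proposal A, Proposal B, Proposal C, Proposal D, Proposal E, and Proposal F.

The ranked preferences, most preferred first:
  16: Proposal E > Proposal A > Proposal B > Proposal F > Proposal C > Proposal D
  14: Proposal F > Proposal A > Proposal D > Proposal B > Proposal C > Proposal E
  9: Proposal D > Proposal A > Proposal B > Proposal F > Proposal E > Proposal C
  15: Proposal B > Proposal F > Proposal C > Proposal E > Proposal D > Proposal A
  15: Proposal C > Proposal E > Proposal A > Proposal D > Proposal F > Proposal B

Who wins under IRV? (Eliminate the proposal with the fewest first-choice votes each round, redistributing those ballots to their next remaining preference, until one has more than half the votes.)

Proposal B

Round 1: Proposal A 0, Proposal B 15, Proposal C 15, Proposal D 9, Proposal E 16, Proposal F 14. Proposal A eliminated.
Round 2: Proposal B 15, Proposal C 15, Proposal D 9, Proposal E 16, Proposal F 14. Proposal D eliminated.
Round 3: Proposal B 24, Proposal C 15, Proposal E 16, Proposal F 14. Proposal F eliminated.
Round 4: Proposal B 38, Proposal C 15, Proposal E 16. Proposal B has a majority (≥35).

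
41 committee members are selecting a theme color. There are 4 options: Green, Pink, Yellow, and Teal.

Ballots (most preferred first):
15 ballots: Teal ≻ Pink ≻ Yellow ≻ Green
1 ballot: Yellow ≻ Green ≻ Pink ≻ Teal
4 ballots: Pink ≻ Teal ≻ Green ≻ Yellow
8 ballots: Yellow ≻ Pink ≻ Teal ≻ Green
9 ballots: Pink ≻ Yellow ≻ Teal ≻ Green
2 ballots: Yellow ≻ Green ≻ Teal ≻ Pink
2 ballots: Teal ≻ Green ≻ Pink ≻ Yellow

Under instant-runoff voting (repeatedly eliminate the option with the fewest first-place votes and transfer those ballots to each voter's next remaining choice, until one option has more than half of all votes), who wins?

Pink

Round 1: Green 0, Pink 13, Yellow 11, Teal 17. Green eliminated.
Round 2: Pink 13, Yellow 11, Teal 17. Yellow eliminated.
Round 3: Pink 22, Teal 19. Pink has a majority (≥21).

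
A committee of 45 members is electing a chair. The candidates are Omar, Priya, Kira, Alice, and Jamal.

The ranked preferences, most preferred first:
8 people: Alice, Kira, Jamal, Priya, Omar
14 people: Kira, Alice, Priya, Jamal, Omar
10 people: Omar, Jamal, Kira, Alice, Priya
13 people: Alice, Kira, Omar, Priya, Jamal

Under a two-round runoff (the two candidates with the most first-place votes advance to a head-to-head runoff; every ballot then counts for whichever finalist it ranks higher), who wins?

Kira

Round 1 first-place votes: Omar 10, Priya 0, Kira 14, Alice 21, Jamal 0. Alice and Kira advance.
Runoff: Alice is ranked above Kira on 21 ballots, Kira above Alice on 24.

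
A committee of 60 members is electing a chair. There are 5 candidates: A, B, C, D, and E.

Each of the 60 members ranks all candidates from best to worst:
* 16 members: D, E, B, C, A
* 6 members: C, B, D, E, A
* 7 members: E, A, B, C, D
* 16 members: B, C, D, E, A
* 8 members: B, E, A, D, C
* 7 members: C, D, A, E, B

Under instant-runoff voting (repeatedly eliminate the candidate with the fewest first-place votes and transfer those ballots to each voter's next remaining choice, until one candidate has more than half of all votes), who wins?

B

Round 1: A 0, B 24, C 13, D 16, E 7. A eliminated.
Round 2: B 24, C 13, D 16, E 7. E eliminated.
Round 3: B 31, C 13, D 16. B has a majority (≥31).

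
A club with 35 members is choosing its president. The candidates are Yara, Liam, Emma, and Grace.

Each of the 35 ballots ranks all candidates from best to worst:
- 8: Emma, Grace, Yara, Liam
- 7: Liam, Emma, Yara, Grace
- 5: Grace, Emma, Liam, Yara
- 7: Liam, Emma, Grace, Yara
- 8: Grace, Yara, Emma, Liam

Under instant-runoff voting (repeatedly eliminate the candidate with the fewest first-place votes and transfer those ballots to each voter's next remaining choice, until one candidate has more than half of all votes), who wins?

Round 1: Yara 0, Liam 14, Emma 8, Grace 13. Yara eliminated.
Round 2: Liam 14, Emma 8, Grace 13. Emma eliminated.
Round 3: Liam 14, Grace 21. Grace has a majority (≥18).

Grace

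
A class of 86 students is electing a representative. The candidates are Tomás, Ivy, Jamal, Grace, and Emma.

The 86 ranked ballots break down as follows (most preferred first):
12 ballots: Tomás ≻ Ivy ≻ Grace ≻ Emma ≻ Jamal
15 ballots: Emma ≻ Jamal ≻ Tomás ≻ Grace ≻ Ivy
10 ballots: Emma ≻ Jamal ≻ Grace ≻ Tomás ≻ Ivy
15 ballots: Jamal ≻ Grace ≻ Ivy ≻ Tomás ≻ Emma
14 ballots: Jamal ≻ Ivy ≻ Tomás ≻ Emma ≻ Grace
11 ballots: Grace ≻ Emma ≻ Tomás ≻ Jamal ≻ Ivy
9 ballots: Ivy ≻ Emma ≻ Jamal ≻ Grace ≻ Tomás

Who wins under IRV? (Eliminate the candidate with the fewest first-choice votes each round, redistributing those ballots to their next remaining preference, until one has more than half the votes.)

Emma

Round 1: Tomás 12, Ivy 9, Jamal 29, Grace 11, Emma 25. Ivy eliminated.
Round 2: Tomás 12, Jamal 29, Grace 11, Emma 34. Grace eliminated.
Round 3: Tomás 12, Jamal 29, Emma 45. Emma has a majority (≥44).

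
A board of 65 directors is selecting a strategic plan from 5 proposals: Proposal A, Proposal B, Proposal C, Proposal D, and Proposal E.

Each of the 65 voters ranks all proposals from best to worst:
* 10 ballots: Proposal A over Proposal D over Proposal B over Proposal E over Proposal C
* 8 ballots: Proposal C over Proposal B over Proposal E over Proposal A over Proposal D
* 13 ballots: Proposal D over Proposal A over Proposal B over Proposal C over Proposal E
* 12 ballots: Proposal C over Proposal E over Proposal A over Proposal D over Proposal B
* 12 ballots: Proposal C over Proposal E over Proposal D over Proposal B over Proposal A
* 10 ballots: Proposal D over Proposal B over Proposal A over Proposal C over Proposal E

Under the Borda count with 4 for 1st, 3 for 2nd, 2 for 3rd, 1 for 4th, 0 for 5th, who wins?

Proposal A: 10×4 + 8×1 + 13×3 + 12×2 + 12×0 + 10×2 = 131
Proposal B: 10×2 + 8×3 + 13×2 + 12×0 + 12×1 + 10×3 = 112
Proposal C: 10×0 + 8×4 + 13×1 + 12×4 + 12×4 + 10×1 = 151
Proposal D: 10×3 + 8×0 + 13×4 + 12×1 + 12×2 + 10×4 = 158
Proposal E: 10×1 + 8×2 + 13×0 + 12×3 + 12×3 + 10×0 = 98

Proposal D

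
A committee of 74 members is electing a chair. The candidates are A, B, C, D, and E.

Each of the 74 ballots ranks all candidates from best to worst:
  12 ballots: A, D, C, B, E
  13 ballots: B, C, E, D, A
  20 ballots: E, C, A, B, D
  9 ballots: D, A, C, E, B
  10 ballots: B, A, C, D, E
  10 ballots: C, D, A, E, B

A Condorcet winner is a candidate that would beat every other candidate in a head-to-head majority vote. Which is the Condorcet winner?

C

C vs A: 43–31
C vs B: 51–23
C vs D: 53–21
C vs E: 54–20
C beats every other candidate.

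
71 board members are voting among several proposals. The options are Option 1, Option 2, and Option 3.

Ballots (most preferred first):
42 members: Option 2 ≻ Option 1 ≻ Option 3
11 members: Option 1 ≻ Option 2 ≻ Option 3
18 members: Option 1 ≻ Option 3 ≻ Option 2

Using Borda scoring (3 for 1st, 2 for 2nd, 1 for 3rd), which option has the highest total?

Option 1

Option 1: 42×2 + 11×3 + 18×3 = 171
Option 2: 42×3 + 11×2 + 18×1 = 166
Option 3: 42×1 + 11×1 + 18×2 = 89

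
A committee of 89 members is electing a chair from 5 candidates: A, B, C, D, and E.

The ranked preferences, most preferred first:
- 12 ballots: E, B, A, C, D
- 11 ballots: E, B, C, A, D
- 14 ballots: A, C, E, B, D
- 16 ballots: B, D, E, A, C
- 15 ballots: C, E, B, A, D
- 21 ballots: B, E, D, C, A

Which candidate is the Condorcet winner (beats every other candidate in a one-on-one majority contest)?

E

E vs A: 75–14
E vs B: 52–37
E vs C: 60–29
E vs D: 73–16
E beats every other candidate.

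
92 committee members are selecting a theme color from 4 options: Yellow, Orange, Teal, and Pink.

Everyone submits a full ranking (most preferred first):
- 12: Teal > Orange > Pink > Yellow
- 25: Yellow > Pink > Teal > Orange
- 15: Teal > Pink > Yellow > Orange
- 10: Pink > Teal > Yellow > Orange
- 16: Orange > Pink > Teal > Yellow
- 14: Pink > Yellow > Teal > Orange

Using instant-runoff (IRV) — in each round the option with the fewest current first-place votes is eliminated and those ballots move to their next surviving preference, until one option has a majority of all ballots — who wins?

Round 1: Yellow 25, Orange 16, Teal 27, Pink 24. Orange eliminated.
Round 2: Yellow 25, Teal 27, Pink 40. Yellow eliminated.
Round 3: Teal 27, Pink 65. Pink has a majority (≥47).

Pink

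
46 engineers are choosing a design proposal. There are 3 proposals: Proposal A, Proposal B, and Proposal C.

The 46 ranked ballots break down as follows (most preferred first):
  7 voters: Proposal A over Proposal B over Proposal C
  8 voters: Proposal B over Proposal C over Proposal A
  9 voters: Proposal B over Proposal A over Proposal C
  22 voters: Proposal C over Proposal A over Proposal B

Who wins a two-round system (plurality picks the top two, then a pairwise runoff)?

Round 1 first-place votes: Proposal A 7, Proposal B 17, Proposal C 22. Proposal C and Proposal B advance.
Runoff: Proposal C is ranked above Proposal B on 22 ballots, Proposal B above Proposal C on 24.

Proposal B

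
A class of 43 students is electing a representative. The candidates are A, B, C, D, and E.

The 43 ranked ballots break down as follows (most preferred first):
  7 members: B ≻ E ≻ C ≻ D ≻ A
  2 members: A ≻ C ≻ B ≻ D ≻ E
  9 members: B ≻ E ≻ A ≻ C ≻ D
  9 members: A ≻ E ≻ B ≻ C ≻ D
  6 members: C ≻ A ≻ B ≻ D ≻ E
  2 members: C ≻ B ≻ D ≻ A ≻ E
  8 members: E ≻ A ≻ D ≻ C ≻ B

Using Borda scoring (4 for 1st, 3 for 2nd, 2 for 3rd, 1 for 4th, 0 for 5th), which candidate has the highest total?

A: 7×0 + 2×4 + 9×2 + 9×4 + 6×3 + 2×1 + 8×3 = 106
B: 7×4 + 2×2 + 9×4 + 9×2 + 6×2 + 2×3 + 8×0 = 104
C: 7×2 + 2×3 + 9×1 + 9×1 + 6×4 + 2×4 + 8×1 = 78
D: 7×1 + 2×1 + 9×0 + 9×0 + 6×1 + 2×2 + 8×2 = 35
E: 7×3 + 2×0 + 9×3 + 9×3 + 6×0 + 2×0 + 8×4 = 107

E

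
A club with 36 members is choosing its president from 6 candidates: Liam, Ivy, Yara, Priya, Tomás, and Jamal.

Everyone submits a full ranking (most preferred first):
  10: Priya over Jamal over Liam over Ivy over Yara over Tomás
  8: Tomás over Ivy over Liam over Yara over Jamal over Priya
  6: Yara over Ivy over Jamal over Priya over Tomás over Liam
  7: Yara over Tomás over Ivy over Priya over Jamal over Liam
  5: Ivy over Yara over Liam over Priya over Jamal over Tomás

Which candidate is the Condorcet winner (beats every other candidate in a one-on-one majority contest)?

Ivy vs Liam: 26–10
Ivy vs Yara: 23–13
Ivy vs Priya: 26–10
Ivy vs Tomás: 21–15
Ivy vs Jamal: 26–10
Ivy beats every other candidate.

Ivy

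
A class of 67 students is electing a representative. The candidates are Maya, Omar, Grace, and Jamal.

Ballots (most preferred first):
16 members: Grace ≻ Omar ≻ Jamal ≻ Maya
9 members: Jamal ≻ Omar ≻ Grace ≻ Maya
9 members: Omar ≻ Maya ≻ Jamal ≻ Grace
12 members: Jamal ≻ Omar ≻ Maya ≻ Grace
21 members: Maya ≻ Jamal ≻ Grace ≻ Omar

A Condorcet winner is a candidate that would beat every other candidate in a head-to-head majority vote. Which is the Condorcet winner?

Jamal

Jamal vs Maya: 37–30
Jamal vs Omar: 42–25
Jamal vs Grace: 51–16
Jamal beats every other candidate.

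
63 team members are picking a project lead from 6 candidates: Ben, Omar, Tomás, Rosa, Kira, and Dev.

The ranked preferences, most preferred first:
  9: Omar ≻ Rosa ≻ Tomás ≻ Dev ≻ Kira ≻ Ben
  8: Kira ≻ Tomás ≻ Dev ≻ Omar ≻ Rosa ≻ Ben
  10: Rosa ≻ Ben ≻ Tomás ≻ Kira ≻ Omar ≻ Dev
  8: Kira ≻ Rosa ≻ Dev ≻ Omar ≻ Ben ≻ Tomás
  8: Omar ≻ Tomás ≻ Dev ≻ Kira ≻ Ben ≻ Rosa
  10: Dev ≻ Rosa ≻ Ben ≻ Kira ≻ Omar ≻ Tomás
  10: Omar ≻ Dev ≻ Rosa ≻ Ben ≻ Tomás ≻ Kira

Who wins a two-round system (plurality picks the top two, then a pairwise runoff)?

Round 1 first-place votes: Ben 0, Omar 27, Tomás 0, Rosa 10, Kira 16, Dev 10. Omar and Kira advance.
Runoff: Omar is ranked above Kira on 27 ballots, Kira above Omar on 36.

Kira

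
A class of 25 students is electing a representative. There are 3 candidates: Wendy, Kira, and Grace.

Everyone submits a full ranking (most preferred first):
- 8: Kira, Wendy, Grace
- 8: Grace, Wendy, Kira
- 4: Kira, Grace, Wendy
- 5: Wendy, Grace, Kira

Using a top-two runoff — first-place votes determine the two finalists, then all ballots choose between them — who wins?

Grace

Round 1 first-place votes: Wendy 5, Kira 12, Grace 8. Kira and Grace advance.
Runoff: Kira is ranked above Grace on 12 ballots, Grace above Kira on 13.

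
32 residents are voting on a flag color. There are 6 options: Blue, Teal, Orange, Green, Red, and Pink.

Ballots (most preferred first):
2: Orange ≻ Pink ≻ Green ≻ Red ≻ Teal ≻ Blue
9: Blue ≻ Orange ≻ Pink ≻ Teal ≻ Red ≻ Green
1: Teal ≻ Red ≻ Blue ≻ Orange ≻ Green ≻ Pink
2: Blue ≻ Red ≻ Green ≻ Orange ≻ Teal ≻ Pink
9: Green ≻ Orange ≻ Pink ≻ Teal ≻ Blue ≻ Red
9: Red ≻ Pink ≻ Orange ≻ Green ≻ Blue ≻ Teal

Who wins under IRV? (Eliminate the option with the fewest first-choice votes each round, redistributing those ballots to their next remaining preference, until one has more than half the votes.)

Green

Round 1: Blue 11, Teal 1, Orange 2, Green 9, Red 9, Pink 0. Pink eliminated.
Round 2: Blue 11, Teal 1, Orange 2, Green 9, Red 9. Teal eliminated.
Round 3: Blue 11, Orange 2, Green 9, Red 10. Orange eliminated.
Round 4: Blue 11, Green 11, Red 10. Red eliminated.
Round 5: Blue 12, Green 20. Green has a majority (≥17).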